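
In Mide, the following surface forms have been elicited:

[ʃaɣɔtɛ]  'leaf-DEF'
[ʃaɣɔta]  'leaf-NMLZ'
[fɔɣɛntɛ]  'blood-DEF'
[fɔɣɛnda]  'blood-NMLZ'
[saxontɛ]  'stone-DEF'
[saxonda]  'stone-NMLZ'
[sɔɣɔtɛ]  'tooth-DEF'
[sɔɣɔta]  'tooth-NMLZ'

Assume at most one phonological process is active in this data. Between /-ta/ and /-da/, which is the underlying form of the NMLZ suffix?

The NMLZ morpheme has two allomorphs, [-da] and [-ta].
By contrast the DEF suffix keeps its initial [t] throughout — that segment must be underlying.
So the underlying form is /-da/, and voiced stops become voiceless after a vowel.

/-da/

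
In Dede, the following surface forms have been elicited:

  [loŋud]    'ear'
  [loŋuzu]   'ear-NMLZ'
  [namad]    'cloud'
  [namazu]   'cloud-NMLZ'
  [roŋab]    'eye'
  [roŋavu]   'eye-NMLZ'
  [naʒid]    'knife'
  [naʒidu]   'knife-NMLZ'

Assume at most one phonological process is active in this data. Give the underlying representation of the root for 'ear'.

The root 'ear' surfaces as [loŋud] and [loŋuzu], with a stem-final [d] ~ [z] alternation.
But 'knife' keeps [d] in both environments ([naʒid], [naʒidu]), so there is no rule changing /d/ to [z] before the NMLZ suffix.
Therefore /z/ is basic and [d] is derived by word-final hardening (voiced fricatives become stops word-finally).
Hence 'ear' is /loŋuz/ underlyingly.

/loŋuz/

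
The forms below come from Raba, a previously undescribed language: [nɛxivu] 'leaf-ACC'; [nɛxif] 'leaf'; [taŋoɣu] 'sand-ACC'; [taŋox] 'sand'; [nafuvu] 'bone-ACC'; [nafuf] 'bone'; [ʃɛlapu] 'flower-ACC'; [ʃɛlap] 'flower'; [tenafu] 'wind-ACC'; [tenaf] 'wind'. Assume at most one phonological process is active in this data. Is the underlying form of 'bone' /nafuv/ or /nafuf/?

/nafuv/

'bone' shows [v] ~ [f] at the end of the stem ([nafuvu] vs [nafuf]).
The stem 'wind' ([tenafu], [tenaf]) shows [f] unchanged in both environments, so [f] cannot be basic with [v] derived before the ACC suffix.
The underlying segment must be /v/; voiced obstruents become voiceless word-finally, yielding [f] there.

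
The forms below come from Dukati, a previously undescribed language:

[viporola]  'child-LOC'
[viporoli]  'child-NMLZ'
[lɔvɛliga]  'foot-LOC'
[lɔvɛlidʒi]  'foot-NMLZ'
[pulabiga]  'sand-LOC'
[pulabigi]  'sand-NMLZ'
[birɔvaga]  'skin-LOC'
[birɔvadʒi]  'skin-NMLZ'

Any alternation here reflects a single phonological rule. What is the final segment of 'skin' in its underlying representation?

/dʒ/

In [birɔvaga] and [birɔvadʒi] the final segment of 'skin' alternates: [g] ~ [dʒ].
The stem 'sand' ([pulabiga], [pulabigi]) shows [g] unchanged in both environments, so [g] cannot be basic with [dʒ] derived before the NMLZ suffix.
The underlying segment must be /dʒ/; palato-alveolar /dʒ/ becomes [g] when no front vowel follows, yielding [g] there.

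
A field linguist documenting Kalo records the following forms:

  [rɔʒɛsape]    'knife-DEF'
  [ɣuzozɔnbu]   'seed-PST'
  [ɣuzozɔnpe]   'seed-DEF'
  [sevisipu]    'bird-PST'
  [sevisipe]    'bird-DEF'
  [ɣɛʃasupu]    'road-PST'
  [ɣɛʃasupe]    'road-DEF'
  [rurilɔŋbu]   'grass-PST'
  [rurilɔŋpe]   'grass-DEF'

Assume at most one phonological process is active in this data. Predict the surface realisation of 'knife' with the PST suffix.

The PST morpheme has two allomorphs, [-bu] and [-pu].
By contrast the DEF suffix keeps its initial [p] throughout — that segment must be underlying.
So the underlying form is /-bu/, and voiced stops become voiceless after a vowel.
After 'knife', which ends in a vowel, the suffix surfaces as [-pu], giving [rɔʒɛsapu].

[rɔʒɛsapu]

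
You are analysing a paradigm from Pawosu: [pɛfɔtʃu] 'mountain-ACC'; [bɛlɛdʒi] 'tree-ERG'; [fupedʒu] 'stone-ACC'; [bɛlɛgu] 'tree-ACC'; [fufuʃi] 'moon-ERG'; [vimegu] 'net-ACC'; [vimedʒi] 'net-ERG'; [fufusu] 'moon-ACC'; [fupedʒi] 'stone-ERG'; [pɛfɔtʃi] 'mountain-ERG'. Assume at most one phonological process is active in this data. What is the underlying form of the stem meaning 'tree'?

/bɛlɛg/

The root 'tree' surfaces as [bɛlɛgu] and [bɛlɛdʒi], with a stem-final [g] ~ [dʒ] alternation.
The stem 'stone' ([fupedʒu], [fupedʒi]) shows [dʒ] unchanged in both environments, so [dʒ] cannot be basic with [g] derived before the ACC suffix.
The alternation reflects palatalization before a front vowel: /g/ and /s/ become palato-alveolar [dʒ] and [ʃ] before a front vowel. /g/ is underlying.
So 'tree' = /bɛlɛg/.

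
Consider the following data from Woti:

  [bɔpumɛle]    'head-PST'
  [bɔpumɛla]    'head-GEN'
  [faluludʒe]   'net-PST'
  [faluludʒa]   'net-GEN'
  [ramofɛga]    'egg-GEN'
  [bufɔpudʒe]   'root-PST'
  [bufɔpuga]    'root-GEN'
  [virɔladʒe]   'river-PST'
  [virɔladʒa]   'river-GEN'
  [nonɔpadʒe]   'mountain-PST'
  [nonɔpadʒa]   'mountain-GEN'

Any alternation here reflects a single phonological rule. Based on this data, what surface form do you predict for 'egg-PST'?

[ramofɛdʒe]

The stem for 'root' ends in [dʒ] in [bufɔpudʒe] but [g] in [bufɔpuga].
If /dʒ/ were underlying and a rule turned it into [g] before the GEN suffix, 'river' would also alternate; but it has [dʒ] in both [virɔladʒe] and [virɔladʒa].
So /g/ is underlying, and a rule of palatalization before a front vowel — /g/ becomes palato-alveolar [dʒ] before a front vowel — gives [dʒ].
From [ramofɛga] the stem 'egg' is /ramofɛg/; before a front vowel this yields [ramofɛdʒe].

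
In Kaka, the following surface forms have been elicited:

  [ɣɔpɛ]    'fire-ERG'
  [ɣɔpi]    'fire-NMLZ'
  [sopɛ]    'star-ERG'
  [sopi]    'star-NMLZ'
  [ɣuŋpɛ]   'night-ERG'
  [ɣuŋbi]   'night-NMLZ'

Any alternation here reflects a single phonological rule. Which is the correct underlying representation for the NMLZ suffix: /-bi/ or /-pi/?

The NMLZ morpheme has two allomorphs, [-bi] and [-pi].
By contrast the ERG suffix keeps its initial [p] throughout — that segment must be underlying.
The NMLZ suffix is therefore /-bi/ underlyingly, with post-vocalic devoicing: voiced stops become voiceless after a vowel.

/-bi/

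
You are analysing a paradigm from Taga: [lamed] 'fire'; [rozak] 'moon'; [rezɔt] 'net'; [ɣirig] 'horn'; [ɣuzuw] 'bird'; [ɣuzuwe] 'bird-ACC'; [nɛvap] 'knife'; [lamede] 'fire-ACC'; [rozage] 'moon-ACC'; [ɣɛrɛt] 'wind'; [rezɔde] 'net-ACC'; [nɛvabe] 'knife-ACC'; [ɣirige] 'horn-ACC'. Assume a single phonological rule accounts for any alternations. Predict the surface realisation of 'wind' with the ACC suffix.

[ɣɛrɛde]

'net' shows [t] ~ [d] at the end of the stem ([rezɔt] vs [rezɔde]).
If /d/ were underlying and a rule turned it into [t] in isolation, 'fire' would also alternate; but it has [d] in both [lamed] and [lamede].
Therefore /t/ is basic and [d] is derived by intervocalic voicing (voiceless stops become voiced between vowels).
The one attested form of 'wind', [ɣɛrɛt], shows underlying /ɣɛrɛt/. Applying the same rule between vowels gives [ɣɛrɛde].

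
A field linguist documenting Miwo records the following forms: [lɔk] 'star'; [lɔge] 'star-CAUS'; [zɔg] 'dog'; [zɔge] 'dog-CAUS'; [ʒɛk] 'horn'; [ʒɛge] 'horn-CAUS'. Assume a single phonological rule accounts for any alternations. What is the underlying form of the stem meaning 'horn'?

/ʒɛk/

In [ʒɛk] and [ʒɛge] the final segment of 'horn' alternates: [k] ~ [g].
If /g/ were underlying and a rule turned it into [k] in isolation, 'dog' would also alternate; but it has [g] in both [zɔg] and [zɔge].
The underlying segment must be /k/; voiceless stops become voiced between vowels, yielding [g] there.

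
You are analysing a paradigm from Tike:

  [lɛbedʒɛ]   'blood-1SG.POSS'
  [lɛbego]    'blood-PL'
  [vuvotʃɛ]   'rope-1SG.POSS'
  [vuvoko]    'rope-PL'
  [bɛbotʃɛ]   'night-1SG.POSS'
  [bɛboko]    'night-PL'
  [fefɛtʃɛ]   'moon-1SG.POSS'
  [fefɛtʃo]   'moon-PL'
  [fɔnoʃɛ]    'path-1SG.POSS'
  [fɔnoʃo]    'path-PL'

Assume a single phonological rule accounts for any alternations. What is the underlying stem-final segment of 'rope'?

'rope' shows [tʃ] ~ [k] at the end of the stem ([vuvotʃɛ] vs [vuvoko]).
But 'moon' keeps [tʃ] in both environments ([fefɛtʃɛ], [fefɛtʃo]), so there is no rule changing /tʃ/ to [k] before the PL suffix.
The underlying segment must be /k/; /k/ and /g/ become palato-alveolar [tʃ] and [dʒ] before a front vowel, yielding [tʃ] there.

/k/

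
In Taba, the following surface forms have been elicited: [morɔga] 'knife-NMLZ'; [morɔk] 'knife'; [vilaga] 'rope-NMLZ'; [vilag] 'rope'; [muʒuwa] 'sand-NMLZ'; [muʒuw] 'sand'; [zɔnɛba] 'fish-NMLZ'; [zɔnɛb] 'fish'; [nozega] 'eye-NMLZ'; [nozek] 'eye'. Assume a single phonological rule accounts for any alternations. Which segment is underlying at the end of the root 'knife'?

'knife' shows [g] ~ [k] at the end of the stem ([morɔga] vs [morɔk]).
Compare 'rope', with invariant [g] in [vilaga] and [vilag]: an analysis with underlying /g/ and a rule producing [k] in isolation would wrongly predict alternation here too.
So /k/ is underlying, and a rule of intervocalic voicing — voiceless stops become voiced between vowels — gives [g].

/k/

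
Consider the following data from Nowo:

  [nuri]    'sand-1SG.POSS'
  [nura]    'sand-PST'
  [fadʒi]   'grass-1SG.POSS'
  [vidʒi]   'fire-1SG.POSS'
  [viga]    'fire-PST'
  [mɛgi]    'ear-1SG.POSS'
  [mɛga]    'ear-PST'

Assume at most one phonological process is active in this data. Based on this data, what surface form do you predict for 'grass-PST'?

[faga]

The stem for 'fire' ends in [dʒ] in [vidʒi] but [g] in [viga].
But 'ear' keeps [g] in both environments ([mɛgi], [mɛga]), so there is no rule changing /g/ to [dʒ] before the 1SG.POSS suffix.
Therefore /dʒ/ is basic and [g] is derived by depalatalization (palato-alveolar /dʒ/ becomes [g] when no front vowel follows).
The one attested form of 'grass', [fadʒi], shows underlying /fadʒ/. Applying the same rule when no front vowel follows gives [faga].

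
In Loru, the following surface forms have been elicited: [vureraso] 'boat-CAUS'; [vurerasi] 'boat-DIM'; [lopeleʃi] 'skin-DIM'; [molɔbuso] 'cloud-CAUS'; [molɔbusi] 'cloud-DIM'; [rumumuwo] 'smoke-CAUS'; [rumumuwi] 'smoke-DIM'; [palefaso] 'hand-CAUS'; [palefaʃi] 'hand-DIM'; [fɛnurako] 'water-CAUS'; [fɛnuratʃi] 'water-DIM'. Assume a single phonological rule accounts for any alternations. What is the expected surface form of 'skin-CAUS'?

[lopeleso]

In [palefaso] and [palefaʃi] the final segment of 'hand' alternates: [s] ~ [ʃ].
If /s/ were underlying and a rule turned it into [ʃ] before the DIM suffix, 'cloud' would also alternate; but it has [s] in both [molɔbuso] and [molɔbusi].
So /ʃ/ is underlying, and a rule of depalatalization — palato-alveolar /tʃ/ and /ʃ/ become [k] and [s] when no front vowel follows — gives [s].
From [lopeleʃi] the stem 'skin' is /lopeleʃ/; when no front vowel follows this yields [lopeleso].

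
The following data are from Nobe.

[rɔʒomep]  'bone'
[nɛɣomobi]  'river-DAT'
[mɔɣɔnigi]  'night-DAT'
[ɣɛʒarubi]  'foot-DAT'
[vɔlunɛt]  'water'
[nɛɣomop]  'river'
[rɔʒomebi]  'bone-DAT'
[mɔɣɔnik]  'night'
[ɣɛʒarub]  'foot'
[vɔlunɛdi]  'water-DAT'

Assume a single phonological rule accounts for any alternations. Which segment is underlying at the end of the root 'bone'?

'bone' shows [b] ~ [p] at the end of the stem ([rɔʒomebi] vs [rɔʒomep]).
Compare 'foot', with invariant [b] in [ɣɛʒarubi] and [ɣɛʒarub]: an analysis with underlying /b/ and a rule producing [p] in isolation would wrongly predict alternation here too.
The underlying segment must be /p/; voiceless stops become voiced between vowels, yielding [b] there.

/p/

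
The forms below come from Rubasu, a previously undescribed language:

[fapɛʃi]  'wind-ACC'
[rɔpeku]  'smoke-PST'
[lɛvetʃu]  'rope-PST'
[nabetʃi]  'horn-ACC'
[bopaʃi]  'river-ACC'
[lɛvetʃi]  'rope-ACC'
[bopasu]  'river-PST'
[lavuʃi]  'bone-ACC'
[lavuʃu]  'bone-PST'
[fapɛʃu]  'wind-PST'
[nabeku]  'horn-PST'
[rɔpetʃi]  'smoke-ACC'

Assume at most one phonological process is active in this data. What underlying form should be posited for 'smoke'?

The stem for 'smoke' ends in [tʃ] in [rɔpetʃi] but [k] in [rɔpeku].
But 'rope' keeps [tʃ] in both environments ([lɛvetʃi], [lɛvetʃu]), so there is no rule changing /tʃ/ to [k] before the PST suffix.
Therefore /k/ is basic and [tʃ] is derived by palatalization before a front vowel (/k/ and /s/ become palato-alveolar [tʃ] and [ʃ] before a front vowel).
The underlying form of 'smoke' is therefore /rɔpek/.

/rɔpek/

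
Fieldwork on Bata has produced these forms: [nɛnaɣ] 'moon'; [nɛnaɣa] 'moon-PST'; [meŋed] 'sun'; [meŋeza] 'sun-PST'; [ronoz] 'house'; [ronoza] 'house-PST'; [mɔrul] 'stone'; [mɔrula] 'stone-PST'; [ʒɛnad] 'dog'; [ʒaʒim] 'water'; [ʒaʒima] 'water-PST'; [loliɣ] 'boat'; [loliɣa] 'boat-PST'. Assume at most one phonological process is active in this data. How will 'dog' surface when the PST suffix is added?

[ʒɛnaza]

The root 'sun' surfaces as [meŋed] and [meŋeza], with a stem-final [d] ~ [z] alternation.
Compare 'house', with invariant [z] in [ronoz] and [ronoza]: an analysis with underlying /z/ and a rule producing [d] in isolation would wrongly predict alternation here too.
The underlying segment must be /d/; voiced stops become fricatives between vowels, yielding [z] there.
From [ʒɛnad] the stem 'dog' is /ʒɛnad/; between vowels this yields [ʒɛnaza].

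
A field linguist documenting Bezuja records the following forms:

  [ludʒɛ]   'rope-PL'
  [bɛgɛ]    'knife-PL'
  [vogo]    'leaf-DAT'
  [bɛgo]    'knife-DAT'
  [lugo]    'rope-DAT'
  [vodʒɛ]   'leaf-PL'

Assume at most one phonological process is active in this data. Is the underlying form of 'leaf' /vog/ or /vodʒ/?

/vodʒ/

The root 'leaf' surfaces as [vodʒɛ] and [vogo], with a stem-final [dʒ] ~ [g] alternation.
The stem 'knife' ([bɛgɛ], [bɛgo]) shows [g] unchanged in both environments, so [g] cannot be basic with [dʒ] derived before the PL suffix.
The underlying segment must be /dʒ/; palato-alveolar /dʒ/ becomes [g] when no front vowel follows, yielding [g] there.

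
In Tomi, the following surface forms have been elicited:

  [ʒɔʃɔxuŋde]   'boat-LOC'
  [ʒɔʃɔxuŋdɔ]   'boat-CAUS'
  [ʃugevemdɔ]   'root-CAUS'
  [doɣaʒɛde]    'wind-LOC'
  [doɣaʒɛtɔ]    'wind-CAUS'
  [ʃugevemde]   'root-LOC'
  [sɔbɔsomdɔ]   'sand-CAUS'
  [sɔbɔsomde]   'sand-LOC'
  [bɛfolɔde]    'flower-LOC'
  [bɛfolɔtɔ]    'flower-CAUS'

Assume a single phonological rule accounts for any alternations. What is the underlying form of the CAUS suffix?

/-tɔ/

The CAUS morpheme has two allomorphs, [-dɔ] and [-tɔ].
By contrast the LOC suffix keeps its initial [d] throughout — that segment must be underlying.
The CAUS suffix is therefore /-tɔ/ underlyingly, with post-nasal voicing: voiceless stops become voiced after a nasal.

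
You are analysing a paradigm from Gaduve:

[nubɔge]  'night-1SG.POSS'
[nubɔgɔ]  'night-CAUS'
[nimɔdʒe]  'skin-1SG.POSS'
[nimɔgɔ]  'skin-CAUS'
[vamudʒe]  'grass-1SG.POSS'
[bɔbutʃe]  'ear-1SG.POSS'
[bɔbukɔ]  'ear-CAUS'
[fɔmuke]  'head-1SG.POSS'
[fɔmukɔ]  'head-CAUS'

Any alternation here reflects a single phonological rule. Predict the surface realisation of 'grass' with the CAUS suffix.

[vamugɔ]

In [nimɔdʒe] and [nimɔgɔ] the final segment of 'skin' alternates: [dʒ] ~ [g].
The stem 'night' ([nubɔge], [nubɔgɔ]) shows [g] unchanged in both environments, so [g] cannot be basic with [dʒ] derived before the 1SG.POSS suffix.
Therefore /dʒ/ is basic and [g] is derived by depalatalization (palato-alveolar /tʃ/ and /dʒ/ become [k] and [g] when no front vowel follows).
From [vamudʒe] the stem 'grass' is /vamudʒ/; when no front vowel follows this yields [vamugɔ].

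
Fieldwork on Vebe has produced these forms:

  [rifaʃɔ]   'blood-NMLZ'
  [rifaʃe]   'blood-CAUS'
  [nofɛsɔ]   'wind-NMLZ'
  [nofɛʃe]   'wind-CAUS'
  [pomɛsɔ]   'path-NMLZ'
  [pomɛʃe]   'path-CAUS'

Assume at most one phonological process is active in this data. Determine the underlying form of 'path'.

In [pomɛsɔ] and [pomɛʃe] the final segment of 'path' alternates: [s] ~ [ʃ].
Compare 'blood', with invariant [ʃ] in [rifaʃɔ] and [rifaʃe]: an analysis with underlying /ʃ/ and a rule producing [s] before the NMLZ suffix would wrongly predict alternation here too.
The underlying segment must be /s/; /s/ becomes palato-alveolar [ʃ] before a front vowel, yielding [ʃ] there.

/pomɛs/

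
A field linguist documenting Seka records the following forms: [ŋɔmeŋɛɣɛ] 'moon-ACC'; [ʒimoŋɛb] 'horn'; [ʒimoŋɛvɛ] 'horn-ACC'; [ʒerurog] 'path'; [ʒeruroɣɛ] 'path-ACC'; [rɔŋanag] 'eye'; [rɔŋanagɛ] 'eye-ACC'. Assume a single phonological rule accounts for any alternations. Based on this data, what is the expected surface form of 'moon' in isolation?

[ŋɔmeŋɛg]

The root 'path' surfaces as [ʒerurog] and [ʒeruroɣɛ], with a stem-final [g] ~ [ɣ] alternation.
But 'eye' keeps [g] in both environments ([rɔŋanag], [rɔŋanagɛ]), so there is no rule changing /g/ to [ɣ] before the ACC suffix.
Therefore /ɣ/ is basic and [g] is derived by word-final hardening (voiced fricatives become stops word-finally).
From [ŋɔmeŋɛɣɛ] the stem 'moon' is /ŋɔmeŋɛɣ/; word-finally this yields [ŋɔmeŋɛg].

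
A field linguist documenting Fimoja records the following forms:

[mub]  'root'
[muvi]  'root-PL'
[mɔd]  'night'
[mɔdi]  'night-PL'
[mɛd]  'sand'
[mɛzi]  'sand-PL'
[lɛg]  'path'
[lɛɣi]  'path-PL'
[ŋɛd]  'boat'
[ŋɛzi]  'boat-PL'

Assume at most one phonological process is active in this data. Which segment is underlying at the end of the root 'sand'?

/z/

The stem for 'sand' ends in [d] in [mɛd] but [z] in [mɛzi].
The stem 'night' ([mɔd], [mɔdi]) shows [d] unchanged in both environments, so [d] cannot be basic with [z] derived before the PL suffix.
The underlying segment must be /z/; voiced fricatives become stops word-finally, yielding [d] there.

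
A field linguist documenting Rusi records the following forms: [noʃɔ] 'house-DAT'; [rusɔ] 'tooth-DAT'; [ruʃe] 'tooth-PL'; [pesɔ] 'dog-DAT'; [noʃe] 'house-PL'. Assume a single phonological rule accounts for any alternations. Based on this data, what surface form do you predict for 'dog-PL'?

[peʃe]

The stem for 'tooth' ends in [s] in [rusɔ] but [ʃ] in [ruʃe].
But 'house' keeps [ʃ] in both environments ([noʃɔ], [noʃe]), so there is no rule changing /ʃ/ to [s] before the DAT suffix.
Therefore /s/ is basic and [ʃ] is derived by palatalization before a front vowel (/s/ becomes palato-alveolar [ʃ] before a front vowel).
From [pesɔ] the stem 'dog' is /pes/; before a front vowel this yields [peʃe].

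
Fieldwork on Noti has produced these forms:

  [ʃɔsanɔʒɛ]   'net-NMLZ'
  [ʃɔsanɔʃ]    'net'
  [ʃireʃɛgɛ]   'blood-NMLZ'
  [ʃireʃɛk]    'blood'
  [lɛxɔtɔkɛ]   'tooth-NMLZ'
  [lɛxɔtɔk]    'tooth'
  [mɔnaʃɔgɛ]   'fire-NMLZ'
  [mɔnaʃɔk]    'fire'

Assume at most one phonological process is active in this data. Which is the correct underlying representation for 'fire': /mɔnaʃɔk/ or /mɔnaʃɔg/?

The root 'fire' surfaces as [mɔnaʃɔgɛ] and [mɔnaʃɔk], with a stem-final [g] ~ [k] alternation.
Compare 'tooth', with invariant [k] in [lɛxɔtɔkɛ] and [lɛxɔtɔk]: an analysis with underlying /k/ and a rule producing [g] before the NMLZ suffix would wrongly predict alternation here too.
Therefore /g/ is basic and [k] is derived by word-final obstruent devoicing (voiced obstruents become voiceless word-finally).

/mɔnaʃɔg/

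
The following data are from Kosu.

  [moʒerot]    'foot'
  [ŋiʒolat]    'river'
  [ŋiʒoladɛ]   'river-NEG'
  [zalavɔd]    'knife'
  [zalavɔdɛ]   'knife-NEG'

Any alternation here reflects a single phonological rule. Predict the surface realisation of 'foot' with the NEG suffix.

[moʒerodɛ]

The stem for 'river' ends in [t] in [ŋiʒolat] but [d] in [ŋiʒoladɛ].
If /d/ were underlying and a rule turned it into [t] in isolation, 'knife' would also alternate; but it has [d] in both [zalavɔd] and [zalavɔdɛ].
The alternation reflects intervocalic voicing: voiceless stops become voiced between vowels. /t/ is underlying.
The one attested form of 'foot', [moʒerot], shows underlying /moʒerot/. Applying the same rule between vowels gives [moʒerodɛ].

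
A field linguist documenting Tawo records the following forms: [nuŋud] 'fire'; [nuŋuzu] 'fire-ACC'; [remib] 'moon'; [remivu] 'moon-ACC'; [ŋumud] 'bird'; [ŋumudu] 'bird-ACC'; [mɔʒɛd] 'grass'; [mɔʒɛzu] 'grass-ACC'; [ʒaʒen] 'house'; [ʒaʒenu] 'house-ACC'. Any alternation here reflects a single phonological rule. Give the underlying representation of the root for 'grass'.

/mɔʒɛz/

'grass' shows [d] ~ [z] at the end of the stem ([mɔʒɛd] vs [mɔʒɛzu]).
But 'bird' keeps [d] in both environments ([ŋumud], [ŋumudu]), so there is no rule changing /d/ to [z] before the ACC suffix.
So /z/ is underlying, and a rule of word-final hardening — voiced fricatives become stops word-finally — gives [d].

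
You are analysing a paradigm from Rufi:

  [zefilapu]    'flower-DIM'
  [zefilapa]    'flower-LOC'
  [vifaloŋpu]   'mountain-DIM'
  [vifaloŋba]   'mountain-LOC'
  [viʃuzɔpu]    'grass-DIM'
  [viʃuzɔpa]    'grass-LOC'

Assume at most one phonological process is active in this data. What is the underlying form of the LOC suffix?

The LOC suffix surfaces as [-ba] and [-pa], depending on the final segment of the stem.
By contrast the DIM suffix keeps its initial [p] throughout — that segment must be underlying.
So the underlying form is /-ba/, and voiced stops become voiceless after a vowel.

/-ba/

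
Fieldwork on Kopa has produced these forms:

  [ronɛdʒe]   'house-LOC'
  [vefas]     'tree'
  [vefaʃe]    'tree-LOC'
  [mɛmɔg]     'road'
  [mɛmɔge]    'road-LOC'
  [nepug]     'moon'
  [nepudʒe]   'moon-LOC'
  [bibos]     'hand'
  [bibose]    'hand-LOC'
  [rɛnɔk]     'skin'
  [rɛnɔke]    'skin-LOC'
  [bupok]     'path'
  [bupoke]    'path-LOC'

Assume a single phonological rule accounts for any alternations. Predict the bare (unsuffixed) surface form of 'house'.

The root 'moon' surfaces as [nepug] and [nepudʒe], with a stem-final [g] ~ [dʒ] alternation.
The stem 'road' ([mɛmɔg], [mɛmɔge]) shows [g] unchanged in both environments, so [g] cannot be basic with [dʒ] derived before the LOC suffix.
So /dʒ/ is underlying, and a rule of depalatalization — palato-alveolar /dʒ/ and /ʃ/ become [g] and [s] when no front vowel follows — gives [g].
The one attested form of 'house', [ronɛdʒe], shows underlying /ronɛdʒ/. Applying the same rule when no front vowel follows gives [ronɛg].

[ronɛg]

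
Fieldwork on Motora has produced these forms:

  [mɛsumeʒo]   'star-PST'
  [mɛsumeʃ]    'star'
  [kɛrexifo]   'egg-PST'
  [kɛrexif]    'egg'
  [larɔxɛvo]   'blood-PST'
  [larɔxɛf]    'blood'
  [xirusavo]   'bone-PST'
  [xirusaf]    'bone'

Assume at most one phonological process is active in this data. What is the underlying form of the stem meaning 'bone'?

The root 'bone' surfaces as [xirusavo] and [xirusaf], with a stem-final [v] ~ [f] alternation.
The stem 'egg' ([kɛrexifo], [kɛrexif]) shows [f] unchanged in both environments, so [f] cannot be basic with [v] derived before the PST suffix.
Therefore /v/ is basic and [f] is derived by word-final obstruent devoicing (voiced obstruents become voiceless word-finally).

/xirusav/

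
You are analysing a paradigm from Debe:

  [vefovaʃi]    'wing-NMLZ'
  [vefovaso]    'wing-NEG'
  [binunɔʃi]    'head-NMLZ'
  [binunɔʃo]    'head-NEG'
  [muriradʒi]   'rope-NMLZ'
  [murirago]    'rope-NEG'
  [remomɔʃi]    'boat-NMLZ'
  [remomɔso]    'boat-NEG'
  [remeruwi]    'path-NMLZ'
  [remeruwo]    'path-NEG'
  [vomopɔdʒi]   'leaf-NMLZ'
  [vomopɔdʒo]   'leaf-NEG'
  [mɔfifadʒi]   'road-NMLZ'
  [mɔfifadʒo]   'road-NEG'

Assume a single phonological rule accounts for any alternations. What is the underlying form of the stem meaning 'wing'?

In [vefovaʃi] and [vefovaso] the final segment of 'wing' alternates: [ʃ] ~ [s].
The stem 'head' ([binunɔʃi], [binunɔʃo]) shows [ʃ] unchanged in both environments, so [ʃ] cannot be basic with [s] derived before the NEG suffix.
Therefore /s/ is basic and [ʃ] is derived by palatalization before a front vowel (/g/ and /s/ become palato-alveolar [dʒ] and [ʃ] before a front vowel).
Hence 'wing' is /vefovas/ underlyingly.

/vefovas/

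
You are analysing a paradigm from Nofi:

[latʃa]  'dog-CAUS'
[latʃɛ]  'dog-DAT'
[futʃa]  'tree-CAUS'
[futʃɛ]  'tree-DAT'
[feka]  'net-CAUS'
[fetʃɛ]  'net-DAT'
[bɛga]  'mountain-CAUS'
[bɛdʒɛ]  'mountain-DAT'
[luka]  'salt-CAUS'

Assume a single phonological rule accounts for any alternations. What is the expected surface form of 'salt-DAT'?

[lutʃɛ]

The root 'net' surfaces as [feka] and [fetʃɛ], with a stem-final [k] ~ [tʃ] alternation.
Compare 'dog', with invariant [tʃ] in [latʃa] and [latʃɛ]: an analysis with underlying /tʃ/ and a rule producing [k] before the CAUS suffix would wrongly predict alternation here too.
Therefore /k/ is basic and [tʃ] is derived by palatalization before a front vowel (/k/ and /g/ become palato-alveolar [tʃ] and [dʒ] before a front vowel).
The one attested form of 'salt', [luka], shows underlying /luk/. Applying the same rule before a front vowel gives [lutʃɛ].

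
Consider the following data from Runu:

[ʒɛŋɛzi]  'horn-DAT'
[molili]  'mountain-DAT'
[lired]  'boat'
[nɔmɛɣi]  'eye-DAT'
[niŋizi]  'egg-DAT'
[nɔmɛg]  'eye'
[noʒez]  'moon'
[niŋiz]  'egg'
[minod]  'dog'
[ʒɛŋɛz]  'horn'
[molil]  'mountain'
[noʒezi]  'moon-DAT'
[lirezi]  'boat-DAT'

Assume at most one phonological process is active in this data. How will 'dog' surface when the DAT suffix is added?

The root 'boat' surfaces as [lired] and [lirezi], with a stem-final [d] ~ [z] alternation.
If /z/ were underlying and a rule turned it into [d] in isolation, 'moon' would also alternate; but it has [z] in both [noʒez] and [noʒezi].
The underlying segment must be /d/; voiced stops become fricatives between vowels, yielding [z] there.
The one attested form of 'dog', [minod], shows underlying /minod/. Applying the same rule between vowels gives [minozi].

[minozi]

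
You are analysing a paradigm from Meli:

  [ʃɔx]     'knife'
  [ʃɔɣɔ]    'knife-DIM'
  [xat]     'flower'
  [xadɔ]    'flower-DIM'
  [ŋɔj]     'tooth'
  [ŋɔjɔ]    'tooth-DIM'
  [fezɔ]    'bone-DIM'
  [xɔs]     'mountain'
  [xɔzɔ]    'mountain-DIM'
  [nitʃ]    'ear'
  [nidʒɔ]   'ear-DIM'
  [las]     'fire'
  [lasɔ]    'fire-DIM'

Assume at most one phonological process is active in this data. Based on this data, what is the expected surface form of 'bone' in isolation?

[fes]

'mountain' shows [s] ~ [z] at the end of the stem ([xɔs] vs [xɔzɔ]).
If /s/ were underlying and a rule turned it into [z] before the DIM suffix, 'fire' would also alternate; but it has [s] in both [las] and [lasɔ].
Therefore /z/ is basic and [s] is derived by word-final obstruent devoicing (voiced obstruents become voiceless word-finally).
From [fezɔ] the stem 'bone' is /fez/; word-finally this yields [fes].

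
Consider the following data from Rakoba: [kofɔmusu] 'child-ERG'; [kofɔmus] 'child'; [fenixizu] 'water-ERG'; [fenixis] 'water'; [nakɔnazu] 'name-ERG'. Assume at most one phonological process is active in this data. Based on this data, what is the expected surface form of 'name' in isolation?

'water' shows [s] ~ [z] at the end of the stem ([fenixis] vs [fenixizu]).
Compare 'child', with invariant [s] in [kofɔmus] and [kofɔmusu]: an analysis with underlying /s/ and a rule producing [z] before the ERG suffix would wrongly predict alternation here too.
The alternation reflects word-final obstruent devoicing: voiced obstruents become voiceless word-finally. /z/ is underlying.
From [nakɔnazu] the stem 'name' is /nakɔnaz/; word-finally this yields [nakɔnas].

[nakɔnas]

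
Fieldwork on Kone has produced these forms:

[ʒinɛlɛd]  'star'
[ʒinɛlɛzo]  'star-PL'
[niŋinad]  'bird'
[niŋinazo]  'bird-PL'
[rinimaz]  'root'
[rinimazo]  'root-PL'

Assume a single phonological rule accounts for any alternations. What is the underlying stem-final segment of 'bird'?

'bird' shows [d] ~ [z] at the end of the stem ([niŋinad] vs [niŋinazo]).
Compare 'root', with invariant [z] in [rinimaz] and [rinimazo]: an analysis with underlying /z/ and a rule producing [d] in isolation would wrongly predict alternation here too.
So /d/ is underlying, and a rule of intervocalic spirantization — voiced stops become fricatives between vowels — gives [z].

/d/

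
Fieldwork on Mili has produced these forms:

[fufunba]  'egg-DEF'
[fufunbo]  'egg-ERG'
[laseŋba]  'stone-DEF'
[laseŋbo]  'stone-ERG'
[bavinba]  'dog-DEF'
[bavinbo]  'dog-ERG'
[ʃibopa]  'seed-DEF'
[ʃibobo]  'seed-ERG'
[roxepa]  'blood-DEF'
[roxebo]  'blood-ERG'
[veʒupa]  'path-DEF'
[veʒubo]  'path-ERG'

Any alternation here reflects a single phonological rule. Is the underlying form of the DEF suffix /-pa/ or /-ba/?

The DEF suffix surfaces as [-ba] and [-pa], depending on the final segment of the stem.
By contrast the ERG suffix keeps its initial [b] throughout — that segment must be underlying.
The DEF suffix is therefore /-pa/ underlyingly, with post-nasal voicing: voiceless stops become voiced after a nasal.

/-pa/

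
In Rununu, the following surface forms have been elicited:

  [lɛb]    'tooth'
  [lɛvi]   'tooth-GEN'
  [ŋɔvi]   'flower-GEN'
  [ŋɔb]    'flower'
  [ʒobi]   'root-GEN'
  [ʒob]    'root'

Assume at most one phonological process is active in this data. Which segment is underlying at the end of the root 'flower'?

/v/

The root 'flower' surfaces as [ŋɔvi] and [ŋɔb], with a stem-final [v] ~ [b] alternation.
If /b/ were underlying and a rule turned it into [v] before the GEN suffix, 'root' would also alternate; but it has [b] in both [ʒobi] and [ʒob].
The alternation reflects word-final hardening: voiced fricatives become stops word-finally. /v/ is underlying.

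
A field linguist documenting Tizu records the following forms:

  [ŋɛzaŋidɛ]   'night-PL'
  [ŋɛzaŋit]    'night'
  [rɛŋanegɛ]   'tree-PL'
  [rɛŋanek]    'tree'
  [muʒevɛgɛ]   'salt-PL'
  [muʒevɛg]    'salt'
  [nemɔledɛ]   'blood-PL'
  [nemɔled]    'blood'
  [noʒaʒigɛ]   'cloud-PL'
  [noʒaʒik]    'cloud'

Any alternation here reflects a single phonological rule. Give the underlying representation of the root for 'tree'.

The stem for 'tree' ends in [g] in [rɛŋanegɛ] but [k] in [rɛŋanek].
The stem 'salt' ([muʒevɛgɛ], [muʒevɛg]) shows [g] unchanged in both environments, so [g] cannot be basic with [k] derived in isolation.
Therefore /k/ is basic and [g] is derived by intervocalic voicing (voiceless stops become voiced between vowels).

/rɛŋanek/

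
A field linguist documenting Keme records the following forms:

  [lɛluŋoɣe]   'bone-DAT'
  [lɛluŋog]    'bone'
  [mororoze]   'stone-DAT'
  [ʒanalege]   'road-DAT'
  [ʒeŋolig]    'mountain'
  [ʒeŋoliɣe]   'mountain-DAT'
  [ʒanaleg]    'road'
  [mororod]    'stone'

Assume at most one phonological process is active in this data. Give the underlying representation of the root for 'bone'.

The stem for 'bone' ends in [g] in [lɛluŋog] but [ɣ] in [lɛluŋoɣe].
If /g/ were underlying and a rule turned it into [ɣ] before the DAT suffix, 'road' would also alternate; but it has [g] in both [ʒanaleg] and [ʒanalege].
Therefore /ɣ/ is basic and [g] is derived by word-final hardening (voiced fricatives become stops word-finally).

/lɛluŋoɣ/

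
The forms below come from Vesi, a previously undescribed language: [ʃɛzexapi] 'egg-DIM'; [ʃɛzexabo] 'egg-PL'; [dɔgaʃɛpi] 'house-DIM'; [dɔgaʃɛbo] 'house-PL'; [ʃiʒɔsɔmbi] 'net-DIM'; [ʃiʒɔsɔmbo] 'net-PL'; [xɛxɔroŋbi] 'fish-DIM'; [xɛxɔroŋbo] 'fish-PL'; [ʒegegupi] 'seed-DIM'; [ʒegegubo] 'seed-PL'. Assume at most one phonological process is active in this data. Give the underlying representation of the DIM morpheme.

The DIM suffix surfaces as [-bi] and [-pi], depending on the final segment of the stem.
By contrast the PL suffix keeps its initial [b] throughout — that segment must be underlying.
The DIM suffix is therefore /-pi/ underlyingly, with post-nasal voicing: voiceless stops become voiced after a nasal.

/-pi/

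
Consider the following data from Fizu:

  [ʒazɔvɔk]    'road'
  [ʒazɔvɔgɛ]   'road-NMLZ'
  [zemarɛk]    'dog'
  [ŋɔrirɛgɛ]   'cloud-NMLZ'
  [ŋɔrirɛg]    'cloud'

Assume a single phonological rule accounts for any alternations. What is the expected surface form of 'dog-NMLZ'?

The root 'road' surfaces as [ʒazɔvɔgɛ] and [ʒazɔvɔk], with a stem-final [g] ~ [k] alternation.
Compare 'cloud', with invariant [g] in [ŋɔrirɛgɛ] and [ŋɔrirɛg]: an analysis with underlying /g/ and a rule producing [k] in isolation would wrongly predict alternation here too.
So /k/ is underlying, and a rule of intervocalic voicing — voiceless stops become voiced between vowels — gives [g].
The one attested form of 'dog', [zemarɛk], shows underlying /zemarɛk/. Applying the same rule between vowels gives [zemarɛgɛ].

[zemarɛgɛ]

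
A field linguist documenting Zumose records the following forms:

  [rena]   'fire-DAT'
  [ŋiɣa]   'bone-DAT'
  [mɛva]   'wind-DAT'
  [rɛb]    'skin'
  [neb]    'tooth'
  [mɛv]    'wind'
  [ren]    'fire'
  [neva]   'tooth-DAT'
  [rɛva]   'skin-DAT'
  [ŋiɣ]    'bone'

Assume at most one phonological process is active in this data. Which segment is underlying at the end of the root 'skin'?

/b/

'skin' shows [v] ~ [b] at the end of the stem ([rɛva] vs [rɛb]).
But 'wind' keeps [v] in both environments ([mɛva], [mɛv]), so there is no rule changing /v/ to [b] in isolation.
Therefore /b/ is basic and [v] is derived by intervocalic spirantization (voiced stops become fricatives between vowels).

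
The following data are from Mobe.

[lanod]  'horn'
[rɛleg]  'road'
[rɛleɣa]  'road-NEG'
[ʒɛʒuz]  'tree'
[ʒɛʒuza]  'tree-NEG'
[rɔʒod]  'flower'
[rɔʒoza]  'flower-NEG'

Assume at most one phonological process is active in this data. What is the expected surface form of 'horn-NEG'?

[lanoza]

In [rɔʒod] and [rɔʒoza] the final segment of 'flower' alternates: [d] ~ [z].
If /z/ were underlying and a rule turned it into [d] in isolation, 'tree' would also alternate; but it has [z] in both [ʒɛʒuz] and [ʒɛʒuza].
The alternation reflects intervocalic spirantization: voiced stops become fricatives between vowels. /d/ is underlying.
The one attested form of 'horn', [lanod], shows underlying /lanod/. Applying the same rule between vowels gives [lanoza].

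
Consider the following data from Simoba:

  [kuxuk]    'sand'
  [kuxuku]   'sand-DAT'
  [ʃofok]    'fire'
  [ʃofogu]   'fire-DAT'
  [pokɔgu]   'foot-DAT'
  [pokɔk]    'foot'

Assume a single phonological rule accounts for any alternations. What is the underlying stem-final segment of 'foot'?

/g/

The stem for 'foot' ends in [k] in [pokɔk] but [g] in [pokɔgu].
But 'sand' keeps [k] in both environments ([kuxuk], [kuxuku]), so there is no rule changing /k/ to [g] before the DAT suffix.
Therefore /g/ is basic and [k] is derived by word-final obstruent devoicing (voiced obstruents become voiceless word-finally).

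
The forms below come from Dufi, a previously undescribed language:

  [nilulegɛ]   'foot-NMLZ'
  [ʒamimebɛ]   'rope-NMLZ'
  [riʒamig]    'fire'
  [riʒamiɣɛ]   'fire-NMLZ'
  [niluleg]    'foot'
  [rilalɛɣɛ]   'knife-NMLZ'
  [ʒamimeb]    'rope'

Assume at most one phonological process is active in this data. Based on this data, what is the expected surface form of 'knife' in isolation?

The stem for 'fire' ends in [ɣ] in [riʒamiɣɛ] but [g] in [riʒamig].
If /g/ were underlying and a rule turned it into [ɣ] before the NMLZ suffix, 'foot' would also alternate; but it has [g] in both [nilulegɛ] and [niluleg].
The underlying segment must be /ɣ/; voiced fricatives become stops word-finally, yielding [g] there.
The one attested form of 'knife', [rilalɛɣɛ], shows underlying /rilalɛɣ/. Applying the same rule word-finally gives [rilalɛg].

[rilalɛg]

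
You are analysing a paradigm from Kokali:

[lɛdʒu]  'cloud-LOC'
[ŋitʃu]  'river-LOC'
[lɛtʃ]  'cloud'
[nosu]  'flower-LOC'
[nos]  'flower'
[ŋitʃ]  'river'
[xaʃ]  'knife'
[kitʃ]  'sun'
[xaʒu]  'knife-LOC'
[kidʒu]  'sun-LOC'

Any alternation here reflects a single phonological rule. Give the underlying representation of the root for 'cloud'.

In [lɛtʃ] and [lɛdʒu] the final segment of 'cloud' alternates: [tʃ] ~ [dʒ].
But 'river' keeps [tʃ] in both environments ([ŋitʃ], [ŋitʃu]), so there is no rule changing /tʃ/ to [dʒ] before the LOC suffix.
Therefore /dʒ/ is basic and [tʃ] is derived by word-final obstruent devoicing (voiced obstruents become voiceless word-finally).
Hence 'cloud' is /lɛdʒ/ underlyingly.

/lɛdʒ/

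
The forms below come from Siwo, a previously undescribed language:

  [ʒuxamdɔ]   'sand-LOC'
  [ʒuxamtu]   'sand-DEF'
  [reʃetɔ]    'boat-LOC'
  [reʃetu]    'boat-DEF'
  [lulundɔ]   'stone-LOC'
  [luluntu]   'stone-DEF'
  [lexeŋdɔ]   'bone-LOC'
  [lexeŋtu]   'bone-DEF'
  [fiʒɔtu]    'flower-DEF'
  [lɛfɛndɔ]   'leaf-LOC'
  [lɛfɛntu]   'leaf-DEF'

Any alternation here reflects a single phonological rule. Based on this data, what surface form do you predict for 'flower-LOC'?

[fiʒɔtɔ]

The LOC morpheme has two allomorphs, [-dɔ] and [-tɔ].
By contrast the DEF suffix keeps its initial [t] throughout — that segment must be underlying.
So the underlying form is /-dɔ/, and voiced stops become voiceless after a vowel.
After 'flower', which ends in a vowel, the suffix surfaces as [-tɔ], giving [fiʒɔtɔ].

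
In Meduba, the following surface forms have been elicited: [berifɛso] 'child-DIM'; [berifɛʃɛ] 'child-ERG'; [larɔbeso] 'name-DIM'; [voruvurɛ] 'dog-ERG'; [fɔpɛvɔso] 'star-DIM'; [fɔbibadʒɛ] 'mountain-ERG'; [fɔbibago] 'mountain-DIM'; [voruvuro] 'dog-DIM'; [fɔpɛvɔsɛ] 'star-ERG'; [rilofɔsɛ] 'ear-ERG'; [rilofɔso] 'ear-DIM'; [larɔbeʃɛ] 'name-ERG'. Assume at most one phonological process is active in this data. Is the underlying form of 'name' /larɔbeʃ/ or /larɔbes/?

/larɔbeʃ/

The root 'name' surfaces as [larɔbeso] and [larɔbeʃɛ], with a stem-final [s] ~ [ʃ] alternation.
If /s/ were underlying and a rule turned it into [ʃ] before the ERG suffix, 'star' would also alternate; but it has [s] in both [fɔpɛvɔso] and [fɔpɛvɔsɛ].
So /ʃ/ is underlying, and a rule of depalatalization — palato-alveolar /dʒ/ and /ʃ/ become [g] and [s] when no front vowel follows — gives [s].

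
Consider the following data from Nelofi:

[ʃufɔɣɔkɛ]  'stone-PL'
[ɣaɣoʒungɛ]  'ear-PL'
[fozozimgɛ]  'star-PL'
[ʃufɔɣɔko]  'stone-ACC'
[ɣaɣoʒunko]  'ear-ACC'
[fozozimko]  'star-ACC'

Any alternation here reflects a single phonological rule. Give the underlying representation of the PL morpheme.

The PL suffix surfaces as [-gɛ] and [-kɛ], depending on the final segment of the stem.
The ACC suffix, which begins with [k], is invariant after every stem; so [k] is not altered by any rule here.
So the underlying form is /-gɛ/, and voiced stops become voiceless after a vowel.

/-gɛ/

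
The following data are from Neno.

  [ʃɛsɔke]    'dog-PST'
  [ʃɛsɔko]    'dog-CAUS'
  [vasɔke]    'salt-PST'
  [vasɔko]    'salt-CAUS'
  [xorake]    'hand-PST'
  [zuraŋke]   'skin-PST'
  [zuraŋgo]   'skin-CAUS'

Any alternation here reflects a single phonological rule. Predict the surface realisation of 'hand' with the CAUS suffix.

The CAUS morpheme has two allomorphs, [-go] and [-ko].
The PST suffix, which begins with [k], is invariant after every stem; so [k] is not altered by any rule here.
The CAUS suffix is therefore /-go/ underlyingly, with post-vocalic devoicing: voiced stops become voiceless after a vowel.
After 'hand', which ends in a vowel, the suffix surfaces as [-ko], giving [xorako].

[xorako]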